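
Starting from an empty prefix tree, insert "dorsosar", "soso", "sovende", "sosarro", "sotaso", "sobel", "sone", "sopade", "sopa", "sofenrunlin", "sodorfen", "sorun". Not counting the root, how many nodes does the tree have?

Count nodes per top-level branch (shared prefixes stored once):
  'd'-branch (dorsosar): 8 nodes
  's'-branch (sobel, sodorfen, sofenrunlin, sone, sopa, sopade, sorun, sosarro, soso, sotaso, sovende): 44 nodes
Sum: 52

52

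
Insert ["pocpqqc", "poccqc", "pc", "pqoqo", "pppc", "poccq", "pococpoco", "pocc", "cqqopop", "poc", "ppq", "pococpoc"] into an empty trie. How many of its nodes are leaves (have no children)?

8

A leaf is a node with no children — equivalently, the end of a word that is not a proper prefix of any other stored word.
Those words: "cqqopop", "pc", "poccqc", "pococpoco", "pocpqqc", "pppc", "ppq", "pqoqo"
Leaf count: 8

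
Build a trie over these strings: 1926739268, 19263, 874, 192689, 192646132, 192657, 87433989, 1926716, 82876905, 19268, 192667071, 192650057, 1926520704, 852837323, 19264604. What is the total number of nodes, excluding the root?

61

Trace insertions, counting only characters that open a new branch:
  "1926739268" → 10 new (1, 9, 2, 6, 7, 3, 9, 2, 6, 8)
  "19263" → prefix "1926" already present; 1 new (3)
  "874" → 3 new (8, 7, 4)
  "192689" → prefix "1926" already present; 2 new (8, 9)
  "192646132" → prefix "1926" already present; 5 new (4, 6, 1, 3, 2)
  "192657" → prefix "1926" already present; 2 new (5, 7)
  "87433989" → prefix "874" already present; 5 new (3, 3, 9, 8, 9)
  "1926716" → prefix "19267" already present; 2 new (1, 6)
  "82876905" → prefix "8" already present; 7 new (2, 8, 7, 6, 9, 0, 5)
  "19268" → prefix "19268" already present; 0 new (none)
  "192667071" → prefix "1926" already present; 5 new (6, 7, 0, 7, 1)
  "192650057" → prefix "19265" already present; 4 new (0, 0, 5, 7)
  "1926520704" → prefix "19265" already present; 5 new (2, 0, 7, 0, 4)
  "852837323" → prefix "8" already present; 8 new (5, 2, 8, 3, 7, 3, 2, 3)
  "19264604" → prefix "192646" already present; 2 new (0, 4)
Total nodes = 10 + 1 + 3 + 2 + 5 + 2 + 5 + 2 + 7 + 0 + 5 + 4 + 5 + 8 + 2 = 61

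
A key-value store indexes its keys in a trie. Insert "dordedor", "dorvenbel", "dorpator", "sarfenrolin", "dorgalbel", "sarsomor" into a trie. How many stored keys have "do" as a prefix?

4

Traverse to the node for "do", then collect every word in that subtree.
Words under "do": dordedor, dorgalbel, dorpator, dorvenbel
Count: 4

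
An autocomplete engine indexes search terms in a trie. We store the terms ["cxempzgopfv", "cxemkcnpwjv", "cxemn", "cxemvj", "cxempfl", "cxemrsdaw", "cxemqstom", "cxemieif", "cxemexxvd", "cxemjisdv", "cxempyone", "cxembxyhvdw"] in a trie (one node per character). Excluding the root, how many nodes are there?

Count nodes per top-level branch (shared prefixes stored once):
  'c'-branch (cxembxyhvdw, cxemexxvd, cxemieif, cxemjisdv, cxemkcnpwjv, cxemn, cxempfl, cxempyone, cxempzgopfv, cxemqstom, cxemrsdaw, cxemvj): 58 nodes
Sum: 58

58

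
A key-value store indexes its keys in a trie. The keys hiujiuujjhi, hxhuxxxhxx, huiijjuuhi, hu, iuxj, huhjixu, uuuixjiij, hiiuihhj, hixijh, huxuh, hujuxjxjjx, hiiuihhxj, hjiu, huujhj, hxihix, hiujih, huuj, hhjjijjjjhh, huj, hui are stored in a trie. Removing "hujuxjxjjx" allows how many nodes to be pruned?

7

A node on "hujuxjxjjx"'s path can go only if nothing else ends at it or branches off below it.
The suffix "uxjxjjx" (7 nodes) is used only by "hujuxjxjjx"; "huj" is itself a stored word, so pruning stops there.
Nodes removed: 7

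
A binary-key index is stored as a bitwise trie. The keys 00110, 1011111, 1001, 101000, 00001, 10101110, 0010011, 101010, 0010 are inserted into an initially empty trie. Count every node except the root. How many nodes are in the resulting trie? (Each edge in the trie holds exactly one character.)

Count nodes per top-level branch (shared prefixes stored once):
  '0'-branch (00001, 0010, 0010011, 00110): 12 nodes
  '1'-branch (1001, 101000, 101010, 10101110, 1011111): 17 nodes
Sum: 29

29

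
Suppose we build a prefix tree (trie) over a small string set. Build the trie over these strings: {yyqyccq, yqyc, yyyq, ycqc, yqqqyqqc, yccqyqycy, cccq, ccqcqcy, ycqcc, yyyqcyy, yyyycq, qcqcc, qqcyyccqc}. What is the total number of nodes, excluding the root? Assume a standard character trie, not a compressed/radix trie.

57

Insert word by word; a character creates a node only if that edge doesn't already exist:
  "yyqyccq" → 7 new (y, y, q, y, c, c, q)
  "yqyc" → prefix "y" already present; 3 new (q, y, c)
  "yyyq" → prefix "yy" already present; 2 new (y, q)
  "ycqc" → prefix "y" already present; 3 new (c, q, c)
  "yqqqyqqc" → prefix "yq" already present; 6 new (q, q, y, q, q, c)
  "yccqyqycy" → prefix "yc" already present; 7 new (c, q, y, q, y, c, y)
  "cccq" → 4 new (c, c, c, q)
  "ccqcqcy" → prefix "cc" already present; 5 new (q, c, q, c, y)
  "ycqcc" → prefix "ycqc" already present; 1 new (c)
  "yyyqcyy" → prefix "yyyq" already present; 3 new (c, y, y)
  "yyyycq" → prefix "yyy" already present; 3 new (y, c, q)
  "qcqcc" → 5 new (q, c, q, c, c)
  "qqcyyccqc" → prefix "q" already present; 8 new (q, c, y, y, c, c, q, c)
Total nodes = 7 + 3 + 2 + 3 + 6 + 7 + 4 + 5 + 1 + 3 + 3 + 5 + 8 = 57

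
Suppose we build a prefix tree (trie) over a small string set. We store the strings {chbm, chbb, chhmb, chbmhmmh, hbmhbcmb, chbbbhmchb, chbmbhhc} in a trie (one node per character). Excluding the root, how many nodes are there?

30

Count nodes per top-level branch (shared prefixes stored once):
  'c'-branch (chbb, chbbbhmchb, chbm, chbmbhhc, chbmhmmh, chhmb): 22 nodes
  'h'-branch (hbmhbcmb): 8 nodes
Sum: 30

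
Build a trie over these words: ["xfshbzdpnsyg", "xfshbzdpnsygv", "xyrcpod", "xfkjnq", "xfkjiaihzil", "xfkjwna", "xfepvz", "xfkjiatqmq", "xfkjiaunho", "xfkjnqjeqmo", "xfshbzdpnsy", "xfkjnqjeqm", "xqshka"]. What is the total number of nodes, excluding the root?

55

For each word, the new-node count is its length minus the longest prefix already in the trie:
  "xfshbzdpnsyg" → 12 new (x, f, s, h, b, z, d, p, n, s, y, g)
  "xfshbzdpnsygv" → prefix "xfshbzdpnsyg" already present; 1 new (v)
  "xyrcpod" → prefix "x" already present; 6 new (y, r, c, p, o, d)
  "xfkjnq" → prefix "xf" already present; 4 new (k, j, n, q)
  "xfkjiaihzil" → prefix "xfkj" already present; 7 new (i, a, i, h, z, i, l)
  "xfkjwna" → prefix "xfkj" already present; 3 new (w, n, a)
  "xfepvz" → prefix "xf" already present; 4 new (e, p, v, z)
  "xfkjiatqmq" → prefix "xfkjia" already present; 4 new (t, q, m, q)
  "xfkjiaunho" → prefix "xfkjia" already present; 4 new (u, n, h, o)
  "xfkjnqjeqmo" → prefix "xfkjnq" already present; 5 new (j, e, q, m, o)
  "xfshbzdpnsy" → prefix "xfshbzdpnsy" already present; 0 new (none)
  "xfkjnqjeqm" → prefix "xfkjnqjeqm" already present; 0 new (none)
  "xqshka" → prefix "x" already present; 5 new (q, s, h, k, a)
Total nodes = 12 + 1 + 6 + 4 + 7 + 3 + 4 + 4 + 4 + 5 + 0 + 0 + 5 = 55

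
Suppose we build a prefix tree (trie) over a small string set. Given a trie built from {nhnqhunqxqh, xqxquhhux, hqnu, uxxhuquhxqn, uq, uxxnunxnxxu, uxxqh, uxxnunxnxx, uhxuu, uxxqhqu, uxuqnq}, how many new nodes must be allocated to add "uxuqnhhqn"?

4

Walking "uxuqnhhqn" from the root, the first 5 characters ("uxuqn") follow existing edges; "h" is the first miss.
New nodes needed: |"uxuqnhhqn"| − 5 = 9 − 5 = 4.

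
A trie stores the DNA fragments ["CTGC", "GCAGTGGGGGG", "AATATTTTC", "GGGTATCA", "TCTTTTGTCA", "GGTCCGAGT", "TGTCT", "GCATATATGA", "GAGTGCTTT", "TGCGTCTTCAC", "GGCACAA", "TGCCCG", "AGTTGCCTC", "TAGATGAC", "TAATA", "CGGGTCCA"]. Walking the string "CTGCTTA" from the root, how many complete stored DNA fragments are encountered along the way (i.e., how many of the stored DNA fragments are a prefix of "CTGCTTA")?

1

Traverse "CTGCTTA" character by character; count nodes along the way that are marked as word ends.
Prefixes of the query that are stored words: "CTGC"
Count: 1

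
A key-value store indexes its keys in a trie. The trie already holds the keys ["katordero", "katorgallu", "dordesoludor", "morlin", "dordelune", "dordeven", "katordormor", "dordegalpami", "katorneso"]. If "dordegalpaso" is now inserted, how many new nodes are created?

"dordegalpa" is already a path in the trie; the remaining "so" must be added.
New nodes needed: |"dordegalpaso"| − 10 = 12 − 10 = 2.

2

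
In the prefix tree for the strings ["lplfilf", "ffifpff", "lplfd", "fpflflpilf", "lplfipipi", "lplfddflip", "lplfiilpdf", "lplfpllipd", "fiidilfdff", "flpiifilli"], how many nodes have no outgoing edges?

9

Leaves are exactly the stored words that no other stored word extends.
Those words: "ffifpff", "fiidilfdff", "flpiifilli", "fpflflpilf", "lplfddflip", "lplfiilpdf", "lplfilf", "lplfipipi", "lplfpllipd"
Leaf count: 9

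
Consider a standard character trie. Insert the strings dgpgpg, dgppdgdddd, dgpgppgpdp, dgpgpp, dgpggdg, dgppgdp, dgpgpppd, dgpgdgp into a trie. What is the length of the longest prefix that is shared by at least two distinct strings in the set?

The deepest shared node is where two words last agree before diverging.
"dgpgpp" and "dgpgppgpdp" agree on "dgpgpp" (6 characters) before diverging; nothing deeper is shared.
Longest shared-prefix length: 6

6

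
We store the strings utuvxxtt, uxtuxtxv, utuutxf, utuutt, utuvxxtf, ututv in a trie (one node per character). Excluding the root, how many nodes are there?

Trie structure (* marks end of a word):
(root)
└─ u
   ├─ t
   │  └─ u
   │     ├─ t
   │     │  └─ v *
   │     ├─ u
   │     │  └─ t
   │     │     ├─ t *
   │     │     └─ x
   │     │        └─ f *
   │     └─ v
   │        └─ x
   │           └─ x
   │              └─ t
   │                 ├─ f *
   │                 └─ t *
   └─ x
      └─ t
         └─ u
            └─ x
               └─ t
                  └─ x
                     └─ v *
Counting every labelled node above: 23.

23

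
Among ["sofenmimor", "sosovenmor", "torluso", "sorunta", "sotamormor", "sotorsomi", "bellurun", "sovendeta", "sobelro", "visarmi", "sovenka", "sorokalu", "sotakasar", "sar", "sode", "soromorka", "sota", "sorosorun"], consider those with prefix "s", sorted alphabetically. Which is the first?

sar

Filter for "s…" and sort: "sar", "sobelro", "sode", "sofenmimor", "sorokalu", "soromorka", "sorosorun", "sorunta", "sosovenmor", "sota", "sotakasar", "sotamormor", "sotorsomi", "sovendeta", "sovenka"
Position 1: sar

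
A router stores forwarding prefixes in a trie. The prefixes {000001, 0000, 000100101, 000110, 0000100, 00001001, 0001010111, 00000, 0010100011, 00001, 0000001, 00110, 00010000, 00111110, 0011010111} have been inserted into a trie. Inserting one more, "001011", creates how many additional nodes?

1

"00101" is already a path in the trie; the remaining "1" must be added.
Each of the 1 remaining characters creates one node.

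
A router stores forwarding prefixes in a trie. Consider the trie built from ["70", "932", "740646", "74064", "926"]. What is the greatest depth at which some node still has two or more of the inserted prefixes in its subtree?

5

The deepest shared node is where two words last agree before diverging.
e.g. "74064" and "740646" share the prefix "74064" of length 5; no pair shares a longer one.
Longest shared-prefix length: 5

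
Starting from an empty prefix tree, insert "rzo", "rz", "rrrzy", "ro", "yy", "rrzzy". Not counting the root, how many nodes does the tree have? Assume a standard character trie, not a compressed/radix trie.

Trie structure (* marks end of a word):
(root)
├─ r
│  ├─ o *
│  ├─ r
│  │  ├─ r
│  │  │  └─ z
│  │  │     └─ y *
│  │  └─ z
│  │     └─ z
│  │        └─ y *
│  └─ z *
│     └─ o *
└─ y
   └─ y *
Counting every labelled node above: 13.

13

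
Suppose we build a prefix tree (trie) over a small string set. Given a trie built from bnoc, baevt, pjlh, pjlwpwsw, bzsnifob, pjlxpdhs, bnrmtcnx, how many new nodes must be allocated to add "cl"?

2

Nothing in the trie begins with "c"; the whole of "cl" is new.
2 − 0 = 2 new nodes.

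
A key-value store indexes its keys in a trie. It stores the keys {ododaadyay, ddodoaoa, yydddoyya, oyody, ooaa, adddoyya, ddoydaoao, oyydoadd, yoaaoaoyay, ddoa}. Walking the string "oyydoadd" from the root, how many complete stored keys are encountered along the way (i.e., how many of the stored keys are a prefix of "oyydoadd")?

Traverse "oyydoadd" character by character; count nodes along the way that are marked as word ends.
Prefixes of the query that are stored words: "oyydoadd"
Count: 1

1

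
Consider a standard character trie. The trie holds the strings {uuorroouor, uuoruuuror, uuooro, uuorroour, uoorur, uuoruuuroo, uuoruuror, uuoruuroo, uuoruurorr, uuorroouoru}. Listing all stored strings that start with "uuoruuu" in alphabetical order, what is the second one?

Words with prefix "uuoruuu", in lexicographic order: "uuoruuuroo", "uuoruuuror"
The 2nd is uuoruuuror.

uuoruuuror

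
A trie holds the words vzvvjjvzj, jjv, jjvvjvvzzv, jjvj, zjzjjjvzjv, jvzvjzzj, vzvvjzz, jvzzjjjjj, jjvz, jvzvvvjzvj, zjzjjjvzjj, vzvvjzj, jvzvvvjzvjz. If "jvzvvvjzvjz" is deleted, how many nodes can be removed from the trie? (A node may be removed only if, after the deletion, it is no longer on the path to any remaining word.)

A node on "jvzvvvjzvjz"'s path can go only if nothing else ends at it or branches off below it.
The suffix "z" (1 node) is used only by "jvzvvvjzvjz"; "jvzvvvjzvj" is itself a stored word, so pruning stops there.
Nodes removed: 1

1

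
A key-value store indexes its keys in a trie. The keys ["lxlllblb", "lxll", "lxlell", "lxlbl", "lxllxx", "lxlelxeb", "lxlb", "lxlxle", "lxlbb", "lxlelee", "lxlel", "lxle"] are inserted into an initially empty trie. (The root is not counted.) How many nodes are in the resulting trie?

24

Trace insertions, counting only characters that open a new branch:
  "lxlllblb" → 8 new (l, x, l, l, l, b, l, b)
  "lxll" → prefix "lxll" already present; 0 new (none)
  "lxlell" → prefix "lxl" already present; 3 new (e, l, l)
  "lxlbl" → prefix "lxl" already present; 2 new (b, l)
  "lxllxx" → prefix "lxll" already present; 2 new (x, x)
  "lxlelxeb" → prefix "lxlel" already present; 3 new (x, e, b)
  "lxlb" → prefix "lxlb" already present; 0 new (none)
  "lxlxle" → prefix "lxl" already present; 3 new (x, l, e)
  "lxlbb" → prefix "lxlb" already present; 1 new (b)
  "lxlelee" → prefix "lxlel" already present; 2 new (e, e)
  "lxlel" → prefix "lxlel" already present; 0 new (none)
  "lxle" → prefix "lxle" already present; 0 new (none)
Total nodes = 8 + 0 + 3 + 2 + 2 + 3 + 0 + 3 + 1 + 2 + 0 + 0 = 24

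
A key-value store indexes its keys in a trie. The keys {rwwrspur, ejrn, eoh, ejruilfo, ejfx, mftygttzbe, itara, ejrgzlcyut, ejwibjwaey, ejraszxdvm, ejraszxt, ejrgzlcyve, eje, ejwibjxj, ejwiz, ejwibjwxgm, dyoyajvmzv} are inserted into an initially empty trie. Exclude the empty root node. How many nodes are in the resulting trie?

78

Trace insertions, counting only characters that open a new branch:
  "rwwrspur" → 8 new (r, w, w, r, s, p, u, r)
  "ejrn" → 4 new (e, j, r, n)
  "eoh" → prefix "e" already present; 2 new (o, h)
  "ejruilfo" → prefix "ejr" already present; 5 new (u, i, l, f, o)
  "ejfx" → prefix "ej" already present; 2 new (f, x)
  "mftygttzbe" → 10 new (m, f, t, y, g, t, t, z, b, e)
  "itara" → 5 new (i, t, a, r, a)
  "ejrgzlcyut" → prefix "ejr" already present; 7 new (g, z, l, c, y, u, t)
  "ejwibjwaey" → prefix "ej" already present; 8 new (w, i, b, j, w, a, e, y)
  "ejraszxdvm" → prefix "ejr" already present; 7 new (a, s, z, x, d, v, m)
  "ejraszxt" → prefix "ejraszx" already present; 1 new (t)
  "ejrgzlcyve" → prefix "ejrgzlcy" already present; 2 new (v, e)
  "eje" → prefix "ej" already present; 1 new (e)
  "ejwibjxj" → prefix "ejwibj" already present; 2 new (x, j)
  "ejwiz" → prefix "ejwi" already present; 1 new (z)
  "ejwibjwxgm" → prefix "ejwibjw" already present; 3 new (x, g, m)
  "dyoyajvmzv" → 10 new (d, y, o, y, a, j, v, m, z, v)
Total nodes = 8 + 4 + 2 + 5 + 2 + 10 + 5 + 7 + 8 + 7 + 1 + 2 + 1 + 2 + 1 + 3 + 10 = 78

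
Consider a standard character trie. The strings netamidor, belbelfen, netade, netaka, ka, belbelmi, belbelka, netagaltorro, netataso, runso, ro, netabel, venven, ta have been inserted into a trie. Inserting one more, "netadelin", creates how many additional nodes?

Walking "netadelin" from the root, the first 6 characters ("netade") follow existing edges; "l" is the first miss.
New nodes needed: |"netadelin"| − 6 = 9 − 6 = 3.

3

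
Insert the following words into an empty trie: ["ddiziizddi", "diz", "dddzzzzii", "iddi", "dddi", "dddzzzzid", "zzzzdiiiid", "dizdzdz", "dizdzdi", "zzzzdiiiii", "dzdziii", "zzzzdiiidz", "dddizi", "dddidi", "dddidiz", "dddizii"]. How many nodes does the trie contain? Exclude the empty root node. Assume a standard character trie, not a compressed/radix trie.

For each word, the new-node count is its length minus the longest prefix already in the trie:
  "ddiziizddi" → 10 new (d, d, i, z, i, i, z, d, d, i)
  "diz" → prefix "d" already present; 2 new (i, z)
  "dddzzzzii" → prefix "dd" already present; 7 new (d, z, z, z, z, i, i)
  "iddi" → 4 new (i, d, d, i)
  "dddi" → prefix "ddd" already present; 1 new (i)
  "dddzzzzid" → prefix "dddzzzzi" already present; 1 new (d)
  "zzzzdiiiid" → 10 new (z, z, z, z, d, i, i, i, i, d)
  "dizdzdz" → prefix "diz" already present; 4 new (d, z, d, z)
  "dizdzdi" → prefix "dizdzd" already present; 1 new (i)
  "zzzzdiiiii" → prefix "zzzzdiiii" already present; 1 new (i)
  "dzdziii" → prefix "d" already present; 6 new (z, d, z, i, i, i)
  "zzzzdiiidz" → prefix "zzzzdiii" already present; 2 new (d, z)
  "dddizi" → prefix "dddi" already present; 2 new (z, i)
  "dddidi" → prefix "dddi" already present; 2 new (d, i)
  "dddidiz" → prefix "dddidi" already present; 1 new (z)
  "dddizii" → prefix "dddizi" already present; 1 new (i)
Total nodes = 10 + 2 + 7 + 4 + 1 + 1 + 10 + 4 + 1 + 1 + 6 + 2 + 2 + 2 + 1 + 1 = 55

55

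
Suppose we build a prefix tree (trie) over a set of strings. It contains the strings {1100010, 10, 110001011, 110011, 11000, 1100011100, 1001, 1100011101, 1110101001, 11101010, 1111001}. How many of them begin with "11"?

Walk to "11"; the words in its subtree are exactly those with that prefix.
Words under "11": 11000, 1100010, 110001011, 1100011100, 1100011101, 110011, 11101010, 1110101001, 1111001
Count: 9

9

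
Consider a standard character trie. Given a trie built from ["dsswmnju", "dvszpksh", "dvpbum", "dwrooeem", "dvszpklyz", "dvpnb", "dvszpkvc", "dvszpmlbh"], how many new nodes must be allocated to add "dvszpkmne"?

"dvszpk" is already a path in the trie; the remaining "mne" must be added.
New nodes needed: |"dvszpkmne"| − 6 = 9 − 6 = 3.

3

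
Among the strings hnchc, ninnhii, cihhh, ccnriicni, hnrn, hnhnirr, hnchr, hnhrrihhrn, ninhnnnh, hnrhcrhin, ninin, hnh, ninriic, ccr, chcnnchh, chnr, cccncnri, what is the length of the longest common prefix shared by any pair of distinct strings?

4

The deepest shared node is where two words last agree before diverging.
"hnchc" and "hnchr" agree on "hnch" (4 characters) before diverging; nothing deeper is shared.
Longest shared-prefix length: 4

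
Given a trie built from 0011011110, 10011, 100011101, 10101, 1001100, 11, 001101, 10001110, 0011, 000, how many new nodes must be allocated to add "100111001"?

"10011" is already a path in the trie; the remaining "1001" must be added.
So 9 − 5 = 4 new nodes.

4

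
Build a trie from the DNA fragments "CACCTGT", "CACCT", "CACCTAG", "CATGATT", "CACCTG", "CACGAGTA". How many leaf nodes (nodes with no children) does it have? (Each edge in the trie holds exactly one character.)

A leaf is a node with no children — equivalently, the end of a word that is not a proper prefix of any other stored word.
Those words: "CACCTAG", "CACCTGT", "CACGAGTA", "CATGATT"
Leaf count: 4

4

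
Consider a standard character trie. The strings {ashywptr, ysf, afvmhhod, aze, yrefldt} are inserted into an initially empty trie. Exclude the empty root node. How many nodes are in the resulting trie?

Trace insertions, counting only characters that open a new branch:
  "ashywptr" → 8 new (a, s, h, y, w, p, t, r)
  "ysf" → 3 new (y, s, f)
  "afvmhhod" → prefix "a" already present; 7 new (f, v, m, h, h, o, d)
  "aze" → prefix "a" already present; 2 new (z, e)
  "yrefldt" → prefix "y" already present; 6 new (r, e, f, l, d, t)
Total nodes = 8 + 3 + 7 + 2 + 6 = 26

26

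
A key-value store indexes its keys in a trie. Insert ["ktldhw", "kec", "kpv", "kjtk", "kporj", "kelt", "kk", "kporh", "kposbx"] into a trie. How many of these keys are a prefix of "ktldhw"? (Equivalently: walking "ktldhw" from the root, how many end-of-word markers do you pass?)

1

Traverse "ktldhw" character by character; count nodes along the way that are marked as word ends.
Prefixes of the query that are stored words: "ktldhw"
Count: 1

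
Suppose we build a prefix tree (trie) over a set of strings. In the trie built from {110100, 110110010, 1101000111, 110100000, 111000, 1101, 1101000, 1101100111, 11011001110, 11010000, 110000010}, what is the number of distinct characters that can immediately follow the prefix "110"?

2

Walk "110" from the root, arriving at one node.
Distinct next characters after "110": 0, 1.
That node has 2 child edges.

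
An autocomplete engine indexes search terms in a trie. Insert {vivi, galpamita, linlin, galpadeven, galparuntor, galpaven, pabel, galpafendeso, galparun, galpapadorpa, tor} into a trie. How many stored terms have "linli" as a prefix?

Traverse to the node for "linli", then collect every word in that subtree.
Matches: "linlin"
Count: 1

1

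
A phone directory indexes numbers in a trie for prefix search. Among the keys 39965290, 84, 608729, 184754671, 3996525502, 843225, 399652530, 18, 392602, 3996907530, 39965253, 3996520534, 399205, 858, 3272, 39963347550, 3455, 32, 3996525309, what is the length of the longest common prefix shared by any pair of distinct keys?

9

The deepest shared node is where two words last agree before diverging.
"399652530" and "3996525309" agree on "399652530" (9 characters) before diverging; nothing deeper is shared.
Longest shared-prefix length: 9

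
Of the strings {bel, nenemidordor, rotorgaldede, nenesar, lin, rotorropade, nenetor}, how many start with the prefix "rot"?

2

Filter for entries beginning with "rot":
Words under "rot": rotorgaldede, rotorropade
Count: 2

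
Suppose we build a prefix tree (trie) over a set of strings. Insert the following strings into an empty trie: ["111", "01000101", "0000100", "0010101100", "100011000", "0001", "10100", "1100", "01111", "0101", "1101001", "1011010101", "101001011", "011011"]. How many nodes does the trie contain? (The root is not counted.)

Trace insertions, counting only characters that open a new branch:
  "111" → 3 new (1, 1, 1)
  "01000101" → 8 new (0, 1, 0, 0, 0, 1, 0, 1)
  "0000100" → prefix "0" already present; 6 new (0, 0, 0, 1, 0, 0)
  "0010101100" → prefix "00" already present; 8 new (1, 0, 1, 0, 1, 1, 0, 0)
  "100011000" → prefix "1" already present; 8 new (0, 0, 0, 1, 1, 0, 0, 0)
  "0001" → prefix "000" already present; 1 new (1)
  "10100" → prefix "10" already present; 3 new (1, 0, 0)
  "1100" → prefix "11" already present; 2 new (0, 0)
  "01111" → prefix "01" already present; 3 new (1, 1, 1)
  "0101" → prefix "010" already present; 1 new (1)
  "1101001" → prefix "110" already present; 4 new (1, 0, 0, 1)
  "1011010101" → prefix "101" already present; 7 new (1, 0, 1, 0, 1, 0, 1)
  "101001011" → prefix "10100" already present; 4 new (1, 0, 1, 1)
  "011011" → prefix "011" already present; 3 new (0, 1, 1)
Total nodes = 3 + 8 + 6 + 8 + 8 + 1 + 3 + 2 + 3 + 1 + 4 + 7 + 4 + 3 = 61

61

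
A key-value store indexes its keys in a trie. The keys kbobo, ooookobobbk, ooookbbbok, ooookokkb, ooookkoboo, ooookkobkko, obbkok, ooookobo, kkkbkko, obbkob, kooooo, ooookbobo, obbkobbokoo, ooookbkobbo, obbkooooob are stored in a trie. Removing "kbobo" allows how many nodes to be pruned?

Walk "kbobo" from the leaf back toward the root, removing each node that no remaining word uses.
The suffix "bobo" (4 nodes) is used only by "kbobo"; the node for "k" still has the child "k", so pruning stops there.
Nodes removed: 4

4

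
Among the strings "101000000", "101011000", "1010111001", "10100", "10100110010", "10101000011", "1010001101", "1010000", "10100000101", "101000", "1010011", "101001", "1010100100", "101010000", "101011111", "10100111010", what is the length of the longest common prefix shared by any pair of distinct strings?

Look for the deepest trie node that still has at least two words in its subtree.
"101010000" and "10101000011" agree on "101010000" (9 characters) before diverging; nothing deeper is shared.
Longest shared-prefix length: 9

9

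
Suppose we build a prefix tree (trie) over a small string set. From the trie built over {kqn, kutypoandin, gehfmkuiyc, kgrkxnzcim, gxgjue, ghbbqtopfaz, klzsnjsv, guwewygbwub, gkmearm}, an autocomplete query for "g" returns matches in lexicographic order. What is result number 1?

Filter for "g…" and sort: "gehfmkuiyc", "ghbbqtopfaz", "gkmearm", "guwewygbwub", "gxgjue"
Position 1: gehfmkuiyc

gehfmkuiyc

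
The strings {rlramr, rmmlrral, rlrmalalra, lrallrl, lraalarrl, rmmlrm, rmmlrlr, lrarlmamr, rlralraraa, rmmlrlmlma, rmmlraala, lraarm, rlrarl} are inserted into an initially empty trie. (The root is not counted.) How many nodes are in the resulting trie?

Count nodes per top-level branch (shared prefixes stored once):
  'l'-branch (lraalarrl, lraarm, lrallrl, lrarlmamr): 21 nodes
  'r'-branch (rlralraraa, rlramr, rlrarl, rlrmalalra, rmmlraala, rmmlrlmlma, rmmlrlr, rmmlrm, rmmlrral): 39 nodes
Sum: 60

60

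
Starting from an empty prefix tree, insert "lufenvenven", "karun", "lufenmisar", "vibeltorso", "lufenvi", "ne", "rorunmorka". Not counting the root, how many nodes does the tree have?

Count nodes per top-level branch (shared prefixes stored once):
  'k'-branch (karun): 5 nodes
  'l'-branch (lufenmisar, lufenvenven, lufenvi): 17 nodes
  'n'-branch (ne): 2 nodes
  'r'-branch (rorunmorka): 10 nodes
  'v'-branch (vibeltorso): 10 nodes
Sum: 44

44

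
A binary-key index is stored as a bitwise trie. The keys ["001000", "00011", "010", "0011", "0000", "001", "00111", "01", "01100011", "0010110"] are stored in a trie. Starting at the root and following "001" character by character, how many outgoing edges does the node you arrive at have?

Follow the path "001" to its node, then look at its outgoing edges.
Characters that immediately follow "001" among the stored strings: {0, 1}.
That node has 2 child edges.

2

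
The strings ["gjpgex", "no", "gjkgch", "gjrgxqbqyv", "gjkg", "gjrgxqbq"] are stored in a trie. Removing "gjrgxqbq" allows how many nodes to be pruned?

0

A node on "gjrgxqbq"'s path can go only if nothing else ends at it or branches off below it.
Every node on "gjrgxqbq" is still needed (e.g. by "gjrgxqbqyv"), so nothing is freed.
Nodes removed: 0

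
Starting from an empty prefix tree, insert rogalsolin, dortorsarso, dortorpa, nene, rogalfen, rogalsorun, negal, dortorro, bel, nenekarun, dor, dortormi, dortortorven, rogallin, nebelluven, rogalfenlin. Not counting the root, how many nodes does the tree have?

For each word, the new-node count is its length minus the longest prefix already in the trie:
  "rogalsolin" → 10 new (r, o, g, a, l, s, o, l, i, n)
  "dortorsarso" → 11 new (d, o, r, t, o, r, s, a, r, s, o)
  "dortorpa" → prefix "dortor" already present; 2 new (p, a)
  "nene" → 4 new (n, e, n, e)
  "rogalfen" → prefix "rogal" already present; 3 new (f, e, n)
  "rogalsorun" → prefix "rogalso" already present; 3 new (r, u, n)
  "negal" → prefix "ne" already present; 3 new (g, a, l)
  "dortorro" → prefix "dortor" already present; 2 new (r, o)
  "bel" → 3 new (b, e, l)
  "nenekarun" → prefix "nene" already present; 5 new (k, a, r, u, n)
  "dor" → prefix "dor" already present; 0 new (none)
  "dortormi" → prefix "dortor" already present; 2 new (m, i)
  "dortortorven" → prefix "dortor" already present; 6 new (t, o, r, v, e, n)
  "rogallin" → prefix "rogal" already present; 3 new (l, i, n)
  "nebelluven" → prefix "ne" already present; 8 new (b, e, l, l, u, v, e, n)
  "rogalfenlin" → prefix "rogalfen" already present; 3 new (l, i, n)
Total nodes = 10 + 11 + 2 + 4 + 3 + 3 + 3 + 2 + 3 + 5 + 0 + 2 + 6 + 3 + 8 + 3 = 68

68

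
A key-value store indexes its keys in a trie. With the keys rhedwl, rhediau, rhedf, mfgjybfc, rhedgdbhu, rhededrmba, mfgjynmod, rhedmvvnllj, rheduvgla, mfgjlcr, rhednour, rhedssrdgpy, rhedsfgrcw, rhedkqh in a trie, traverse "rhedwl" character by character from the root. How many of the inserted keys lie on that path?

1

Walk "rhedwl" from the root; an end-of-word marker is hit whenever a stored word is a prefix of "rhedwl".
Prefixes of the query that are stored words: "rhedwl"
Count: 1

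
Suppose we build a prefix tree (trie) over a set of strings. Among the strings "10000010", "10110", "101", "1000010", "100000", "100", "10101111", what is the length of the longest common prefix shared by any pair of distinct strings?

6

Equivalently: take the maximum, over all pairs, of their longest common prefix length.
"100000" and "10000010" agree on "100000" (6 characters) before diverging; nothing deeper is shared.
Longest shared-prefix length: 6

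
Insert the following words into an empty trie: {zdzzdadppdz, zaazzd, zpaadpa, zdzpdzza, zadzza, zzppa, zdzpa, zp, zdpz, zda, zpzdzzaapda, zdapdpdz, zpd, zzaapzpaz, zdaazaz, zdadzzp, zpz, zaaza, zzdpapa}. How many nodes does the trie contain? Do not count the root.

75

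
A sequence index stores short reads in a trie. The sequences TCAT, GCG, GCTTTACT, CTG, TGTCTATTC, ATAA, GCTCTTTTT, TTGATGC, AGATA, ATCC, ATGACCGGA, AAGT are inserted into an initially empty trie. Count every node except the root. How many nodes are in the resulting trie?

56

Count nodes per top-level branch (shared prefixes stored once):
  'A'-branch (AAGT, AGATA, ATAA, ATCC, ATGACCGGA): 20 nodes
  'C'-branch (CTG): 3 nodes
  'G'-branch (GCG, GCTCTTTTT, GCTTTACT): 15 nodes
  'T'-branch (TCAT, TGTCTATTC, TTGATGC): 18 nodes
Sum: 56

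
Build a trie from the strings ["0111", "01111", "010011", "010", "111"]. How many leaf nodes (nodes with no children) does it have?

Leaves are exactly the stored words that no other stored word extends.
Those words: "010011", "01111", "111"
Leaf count: 3

3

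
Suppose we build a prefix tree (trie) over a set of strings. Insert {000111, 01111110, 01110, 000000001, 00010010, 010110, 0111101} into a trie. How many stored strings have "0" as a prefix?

Filter for entries beginning with "0":
Words under "0": 000000001, 00010010, 000111, 010110, 01110, 0111101, 01111110
Count: 7

7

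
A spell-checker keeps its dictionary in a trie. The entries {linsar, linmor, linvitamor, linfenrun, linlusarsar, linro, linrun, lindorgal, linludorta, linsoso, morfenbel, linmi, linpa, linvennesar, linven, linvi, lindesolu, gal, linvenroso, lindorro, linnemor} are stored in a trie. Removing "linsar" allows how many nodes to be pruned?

After clearing the end-marker at "linsar", prune upward until reaching a node still needed by another word.
The suffix "ar" (2 nodes) is used only by "linsar"; the node for "lins" still has the child "o", so pruning stops there.
Nodes removed: 2

2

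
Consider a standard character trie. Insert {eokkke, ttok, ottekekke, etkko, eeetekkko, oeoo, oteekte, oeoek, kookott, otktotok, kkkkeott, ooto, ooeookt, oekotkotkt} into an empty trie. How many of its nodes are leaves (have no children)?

A leaf is a node with no children — equivalently, the end of a word that is not a proper prefix of any other stored word.
Those words: "eeetekkko", "eokkke", "etkko", "kkkkeott", "kookott", "oekotkotkt", "oeoek", "oeoo", "ooeookt", "ooto", "oteekte", "otktotok", "ottekekke", "ttok"
Leaf count: 14

14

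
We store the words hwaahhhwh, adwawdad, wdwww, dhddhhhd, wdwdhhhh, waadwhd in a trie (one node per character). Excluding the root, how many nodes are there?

41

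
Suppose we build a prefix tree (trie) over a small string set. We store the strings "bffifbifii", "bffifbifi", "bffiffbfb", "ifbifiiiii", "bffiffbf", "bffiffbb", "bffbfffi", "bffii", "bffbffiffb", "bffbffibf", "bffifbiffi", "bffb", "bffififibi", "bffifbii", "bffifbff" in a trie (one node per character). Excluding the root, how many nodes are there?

For each word, the new-node count is its length minus the longest prefix already in the trie:
  "bffifbifii" → 10 new (b, f, f, i, f, b, i, f, i, i)
  "bffifbifi" → prefix "bffifbifi" already present; 0 new (none)
  "bffiffbfb" → prefix "bffif" already present; 4 new (f, b, f, b)
  "ifbifiiiii" → 10 new (i, f, b, i, f, i, i, i, i, i)
  "bffiffbf" → prefix "bffiffbf" already present; 0 new (none)
  "bffiffbb" → prefix "bffiffb" already present; 1 new (b)
  "bffbfffi" → prefix "bff" already present; 5 new (b, f, f, f, i)
  "bffii" → prefix "bffi" already present; 1 new (i)
  "bffbffiffb" → prefix "bffbff" already present; 4 new (i, f, f, b)
  "bffbffibf" → prefix "bffbffi" already present; 2 new (b, f)
  "bffifbiffi" → prefix "bffifbif" already present; 2 new (f, i)
  "bffb" → prefix "bffb" already present; 0 new (none)
  "bffififibi" → prefix "bffif" already present; 5 new (i, f, i, b, i)
  "bffifbii" → prefix "bffifbi" already present; 1 new (i)
  "bffifbff" → prefix "bffifb" already present; 2 new (f, f)
Total nodes = 10 + 0 + 4 + 10 + 0 + 1 + 5 + 1 + 4 + 2 + 2 + 0 + 5 + 1 + 2 = 47

47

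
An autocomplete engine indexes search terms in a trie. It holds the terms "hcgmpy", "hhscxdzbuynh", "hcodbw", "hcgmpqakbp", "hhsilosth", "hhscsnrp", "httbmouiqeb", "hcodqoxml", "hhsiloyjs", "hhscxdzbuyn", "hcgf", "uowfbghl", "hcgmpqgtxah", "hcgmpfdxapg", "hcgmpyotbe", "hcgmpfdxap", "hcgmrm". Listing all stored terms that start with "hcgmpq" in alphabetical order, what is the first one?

hcgmpqakbp

Filter for "hcgmpq…" and sort: "hcgmpqakbp", "hcgmpqgtxah"
Position 1: hcgmpqakbp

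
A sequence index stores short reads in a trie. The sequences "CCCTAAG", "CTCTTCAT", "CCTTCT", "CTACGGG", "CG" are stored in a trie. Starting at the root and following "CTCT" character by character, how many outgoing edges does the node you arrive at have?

1

The children of the "CTCT" node are the distinct next characters among strings starting with "CTCT".
Characters that immediately follow "CTCT" among the stored strings: {T}.
That node has 1 child edge.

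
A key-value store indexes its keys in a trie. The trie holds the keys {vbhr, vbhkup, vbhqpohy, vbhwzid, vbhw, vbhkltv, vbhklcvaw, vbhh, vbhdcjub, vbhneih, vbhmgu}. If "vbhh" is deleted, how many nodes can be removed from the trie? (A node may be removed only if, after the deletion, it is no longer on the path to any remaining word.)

1

A node on "vbhh"'s path can go only if nothing else ends at it or branches off below it.
The suffix "h" (1 node) is used only by "vbhh"; the node for "vbh" still has the child "r", so pruning stops there.
Nodes removed: 1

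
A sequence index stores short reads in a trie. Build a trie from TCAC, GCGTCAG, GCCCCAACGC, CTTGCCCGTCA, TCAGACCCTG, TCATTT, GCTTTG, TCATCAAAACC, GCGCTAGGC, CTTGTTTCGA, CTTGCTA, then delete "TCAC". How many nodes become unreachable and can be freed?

1

A node on "TCAC"'s path can go only if nothing else ends at it or branches off below it.
The suffix "C" (1 node) is used only by "TCAC"; the node for "TCA" still has the child "G", so pruning stops there.
Nodes removed: 1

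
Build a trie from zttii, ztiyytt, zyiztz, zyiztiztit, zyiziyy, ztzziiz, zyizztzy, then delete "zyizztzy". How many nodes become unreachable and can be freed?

4

After clearing the end-marker at "zyizztzy", prune upward until reaching a node still needed by another word.
The suffix "ztzy" (4 nodes) is used only by "zyizztzy"; the node for "zyiz" still has the child "t", so pruning stops there.
Nodes removed: 4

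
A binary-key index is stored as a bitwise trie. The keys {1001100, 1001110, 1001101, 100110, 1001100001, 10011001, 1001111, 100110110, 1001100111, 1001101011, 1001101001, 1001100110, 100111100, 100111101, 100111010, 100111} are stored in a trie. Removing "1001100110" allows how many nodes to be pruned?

1

A node on "1001100110"'s path can go only if nothing else ends at it or branches off below it.
The suffix "0" (1 node) is used only by "1001100110"; the node for "100110011" still has the child "1", so pruning stops there.
Nodes removed: 1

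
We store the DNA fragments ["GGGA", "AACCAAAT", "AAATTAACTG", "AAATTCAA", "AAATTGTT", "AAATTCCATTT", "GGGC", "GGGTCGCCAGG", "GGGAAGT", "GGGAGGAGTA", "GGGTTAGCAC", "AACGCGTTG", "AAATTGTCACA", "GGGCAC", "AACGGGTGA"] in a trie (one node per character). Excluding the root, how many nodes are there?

72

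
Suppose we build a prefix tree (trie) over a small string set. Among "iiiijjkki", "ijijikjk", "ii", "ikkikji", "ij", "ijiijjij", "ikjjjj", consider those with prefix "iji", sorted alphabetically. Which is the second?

ijijikjk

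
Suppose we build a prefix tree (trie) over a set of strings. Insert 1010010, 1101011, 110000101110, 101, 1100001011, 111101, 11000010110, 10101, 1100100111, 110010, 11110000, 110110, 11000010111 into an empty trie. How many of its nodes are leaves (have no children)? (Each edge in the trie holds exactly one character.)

A leaf is a node with no children — equivalently, the end of a word that is not a proper prefix of any other stored word.
Those words: "1010010", "10101", "11000010110", "110000101110", "1100100111", "1101011", "110110", "11110000", "111101"
Leaf count: 9

9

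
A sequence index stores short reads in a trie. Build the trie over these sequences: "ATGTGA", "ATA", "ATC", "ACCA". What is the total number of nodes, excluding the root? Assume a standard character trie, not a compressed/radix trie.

11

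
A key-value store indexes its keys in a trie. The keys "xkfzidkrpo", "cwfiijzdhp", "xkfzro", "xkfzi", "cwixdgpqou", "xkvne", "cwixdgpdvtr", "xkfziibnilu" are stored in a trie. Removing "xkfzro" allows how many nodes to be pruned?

2

Walk "xkfzro" from the leaf back toward the root, removing each node that no remaining word uses.
The suffix "ro" (2 nodes) is used only by "xkfzro"; the node for "xkfz" still has the child "i", so pruning stops there.
Nodes removed: 2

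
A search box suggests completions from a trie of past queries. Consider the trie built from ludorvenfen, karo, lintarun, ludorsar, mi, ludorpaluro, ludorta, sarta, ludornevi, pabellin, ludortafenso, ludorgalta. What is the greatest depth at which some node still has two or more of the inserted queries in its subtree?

7

Look for the deepest trie node that still has at least two words in its subtree.
"ludorta" and "ludortafenso" agree on "ludorta" (7 characters) before diverging; nothing deeper is shared.
Longest shared-prefix length: 7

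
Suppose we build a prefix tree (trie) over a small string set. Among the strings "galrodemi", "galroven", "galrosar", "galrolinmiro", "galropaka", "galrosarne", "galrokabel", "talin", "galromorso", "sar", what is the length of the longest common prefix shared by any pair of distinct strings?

Equivalently: take the maximum, over all pairs, of their longest common prefix length.
"galrosar" and "galrosarne" agree on "galrosar" (8 characters) before diverging; nothing deeper is shared.
Longest shared-prefix length: 8

8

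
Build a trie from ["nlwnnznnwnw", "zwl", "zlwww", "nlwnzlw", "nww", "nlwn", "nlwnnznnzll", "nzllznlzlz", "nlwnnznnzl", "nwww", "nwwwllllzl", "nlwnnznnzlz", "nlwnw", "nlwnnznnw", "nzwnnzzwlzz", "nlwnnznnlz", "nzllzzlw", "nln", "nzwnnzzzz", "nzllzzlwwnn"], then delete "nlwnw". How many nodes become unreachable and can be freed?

After clearing the end-marker at "nlwnw", prune upward until reaching a node still needed by another word.
The suffix "w" (1 node) is used only by "nlwnw"; the node for "nlwn" still has the child "n", so pruning stops there.
Nodes removed: 1

1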